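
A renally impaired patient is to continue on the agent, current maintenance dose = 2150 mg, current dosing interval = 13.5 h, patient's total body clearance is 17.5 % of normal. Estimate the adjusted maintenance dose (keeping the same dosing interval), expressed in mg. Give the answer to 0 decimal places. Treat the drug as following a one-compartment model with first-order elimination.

To keep the same average steady-state level, dosing rate must scale with clearance.
CL ratio = 17.5 / 100 = 0.1750
New dose (same interval) = 2150 × 0.1750 = 376.3 mg

376 mg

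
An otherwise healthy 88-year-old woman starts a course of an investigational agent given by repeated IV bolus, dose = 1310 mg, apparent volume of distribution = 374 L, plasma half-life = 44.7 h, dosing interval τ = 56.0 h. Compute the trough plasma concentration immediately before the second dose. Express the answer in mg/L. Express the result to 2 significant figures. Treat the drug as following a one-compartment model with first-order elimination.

1.5 mg/L

C₀ per dose = Dose / Vd = 1310 / 374 = 3.503 mg/L
k = ln2 / t½ = 0.693147 / 44.7 = 0.01551 h⁻¹
Fraction remaining after one interval: r = e^(−kτ) = e^(−0.01551 × 56.0) = 0.4196
Before dose 2, 1 dose has been given (aged 1τ).
C_trough = C₀ × r = 3.503 × 0.4196 = 1.470 mg/L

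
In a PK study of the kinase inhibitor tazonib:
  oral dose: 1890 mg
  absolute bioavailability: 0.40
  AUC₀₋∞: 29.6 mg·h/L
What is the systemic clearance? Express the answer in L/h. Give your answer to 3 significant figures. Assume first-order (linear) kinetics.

CL = F·Dose / AUC = 0.40 × 1890 / 29.6 = 25.54 L/h

25.5 L/h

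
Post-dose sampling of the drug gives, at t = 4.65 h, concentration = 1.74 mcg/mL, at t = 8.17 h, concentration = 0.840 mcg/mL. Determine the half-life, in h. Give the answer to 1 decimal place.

3.4 h

k = ln(C₁/C₂) / (t₂ − t₁) = ln(1.74/0.840) / (8.17 − 4.65)
  = 0.7282 / 3.520 = 0.2069 h⁻¹
t½ = ln2 / k = 0.693147 / 0.2069 = 3.350 h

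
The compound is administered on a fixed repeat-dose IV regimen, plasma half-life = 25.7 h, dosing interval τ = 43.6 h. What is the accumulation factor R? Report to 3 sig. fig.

k = ln2 / t½ = 0.693147 / 25.7 = 0.02697 h⁻¹
e^(−kτ) = e^(−0.02697 × 43.6) = 0.3085
Accumulation ratio R = 1 / (1 − e^(−kτ)) = 1 / (1 − 0.3085) = 1.446

1.45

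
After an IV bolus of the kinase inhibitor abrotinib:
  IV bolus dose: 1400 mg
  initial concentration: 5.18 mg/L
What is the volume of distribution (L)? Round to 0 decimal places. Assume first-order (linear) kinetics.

Vd = Dose / C₀ = 1400 / 5.18 = 270.3 L

270 L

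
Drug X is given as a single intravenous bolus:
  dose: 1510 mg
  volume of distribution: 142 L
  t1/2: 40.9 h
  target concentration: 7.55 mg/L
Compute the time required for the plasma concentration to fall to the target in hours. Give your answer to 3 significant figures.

20.2 h

C₀ = Dose / Vd = 1510 / 142 = 10.63 mg/L
k = ln2 / t½ = 0.693147 / 40.9 = 0.01695 h⁻¹
t = ln(C₀ / C) / k = ln(10.63 / 7.55) / 0.01695
  = ln(1.408) / 0.01695 = 0.3422 / 0.01695 = 20.19 h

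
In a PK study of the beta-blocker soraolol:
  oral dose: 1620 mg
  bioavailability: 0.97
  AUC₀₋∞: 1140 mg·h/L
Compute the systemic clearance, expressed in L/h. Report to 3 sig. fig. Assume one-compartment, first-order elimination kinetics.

1.38 L/h

CL = F·Dose / AUC = 0.97 × 1620 / 1140 = 1.378 L/h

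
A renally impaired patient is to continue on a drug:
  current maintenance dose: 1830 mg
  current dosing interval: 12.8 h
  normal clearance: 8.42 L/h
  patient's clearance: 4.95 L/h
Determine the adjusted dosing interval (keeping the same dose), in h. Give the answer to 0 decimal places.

22 h

To keep the same average steady-state level, dosing rate must scale with clearance.
CL ratio = 4.95 / 8.42 = 0.5879
New interval (same dose) = 12.8 / 0.5879 = 21.77 h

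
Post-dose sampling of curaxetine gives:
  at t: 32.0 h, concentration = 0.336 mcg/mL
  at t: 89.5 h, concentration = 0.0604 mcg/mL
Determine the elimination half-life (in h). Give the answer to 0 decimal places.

k = ln(C₁/C₂) / (t₂ − t₁) = ln(0.336/0.0604) / (89.5 − 32.0)
  = 1.716 / 57.50 = 0.02984 h⁻¹
t½ = ln2 / k = 0.693147 / 0.02984 = 23.23 h

23 h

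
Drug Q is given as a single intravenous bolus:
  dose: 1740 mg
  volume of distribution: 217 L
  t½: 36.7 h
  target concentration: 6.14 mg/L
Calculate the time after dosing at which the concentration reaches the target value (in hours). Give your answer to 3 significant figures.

C₀ = Dose / Vd = 1740 / 217 = 8.018 mg/L
k = ln2 / t½ = 0.693147 / 36.7 = 0.01889 h⁻¹
t = ln(C₀ / C) / k = ln(8.018 / 6.14) / 0.01889
  = ln(1.306) / 0.01889 = 0.2670 / 0.01889 = 14.13 h

14.1 h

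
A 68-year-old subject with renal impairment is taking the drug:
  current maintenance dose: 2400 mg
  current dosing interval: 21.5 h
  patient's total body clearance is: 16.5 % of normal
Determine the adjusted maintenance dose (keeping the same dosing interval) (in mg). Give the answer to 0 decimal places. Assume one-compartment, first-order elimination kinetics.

To keep the same average steady-state level, dosing rate must scale with clearance.
CL ratio = 16.5 / 100 = 0.1650
New dose (same interval) = 2400 × 0.1650 = 396.0 mg

396 mg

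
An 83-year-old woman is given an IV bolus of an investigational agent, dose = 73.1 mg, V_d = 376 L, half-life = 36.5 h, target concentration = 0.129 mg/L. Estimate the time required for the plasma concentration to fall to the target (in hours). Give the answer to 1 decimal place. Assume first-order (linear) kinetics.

C₀ = Dose / Vd = 73.10 / 376 = 0.1944 mg/L
k = ln2 / t½ = 0.693147 / 36.5 = 0.01899 h⁻¹
t = ln(C₀ / C) / k = ln(0.1944 / 0.129) / 0.01899
  = ln(1.507) / 0.01899 = 0.4101 / 0.01899 = 21.60 h

21.6 h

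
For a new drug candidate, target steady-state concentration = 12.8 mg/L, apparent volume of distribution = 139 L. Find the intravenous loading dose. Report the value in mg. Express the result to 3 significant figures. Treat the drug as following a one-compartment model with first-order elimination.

LD = Css × Vd = 12.8 × 139 = 1779 mg

1780 mg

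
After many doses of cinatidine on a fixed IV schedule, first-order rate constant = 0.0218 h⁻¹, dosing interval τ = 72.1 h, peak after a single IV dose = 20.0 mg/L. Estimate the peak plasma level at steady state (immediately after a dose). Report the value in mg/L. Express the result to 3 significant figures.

25.2 mg/L

e^(−kτ) = e^(−0.02180 × 72.1) = 0.2077
Accumulation ratio R = 1 / (1 − e^(−kτ)) = 1 / (1 − 0.2077) = 1.262
Steady-state peak = C₀ × R = 20.0 × 1.262 = 25.24 mg/L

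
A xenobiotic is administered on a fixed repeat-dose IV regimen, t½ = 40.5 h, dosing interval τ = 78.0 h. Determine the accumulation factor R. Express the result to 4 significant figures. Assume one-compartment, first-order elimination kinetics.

k = ln2 / t½ = 0.693147 / 40.5 = 0.01711 h⁻¹
e^(−kτ) = e^(−0.01711 × 78.0) = 0.2633
Accumulation ratio R = 1 / (1 − e^(−kτ)) = 1 / (1 − 0.2633) = 1.357

1.357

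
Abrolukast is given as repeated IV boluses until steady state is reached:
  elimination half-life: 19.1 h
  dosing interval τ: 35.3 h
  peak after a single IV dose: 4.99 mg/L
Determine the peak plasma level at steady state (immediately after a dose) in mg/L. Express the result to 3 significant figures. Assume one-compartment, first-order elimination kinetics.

k = ln2 / t½ = 0.693147 / 19.1 = 0.03629 h⁻¹
e^(−kτ) = e^(−0.03629 × 35.3) = 0.2777
Accumulation ratio R = 1 / (1 − e^(−kτ)) = 1 / (1 − 0.2777) = 1.384
Steady-state peak = C₀ × R = 4.99 × 1.384 = 6.906 mg/L

6.91 mg/L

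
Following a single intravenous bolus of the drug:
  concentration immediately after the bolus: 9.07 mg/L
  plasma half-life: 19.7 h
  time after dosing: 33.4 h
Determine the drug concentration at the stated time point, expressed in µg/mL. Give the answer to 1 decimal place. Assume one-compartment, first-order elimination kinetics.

k = ln2 / t½ = 0.693147 / 19.7 = 0.03519 h⁻¹
C = C₀ · e^(−k·t) = 9.070 × e^(−0.03519 × 33.4)
  = 9.070 × 0.3087 = 2.800 mg/L
(2.800 mg/L = 2.800 µg/mL)

2.8 µg/mL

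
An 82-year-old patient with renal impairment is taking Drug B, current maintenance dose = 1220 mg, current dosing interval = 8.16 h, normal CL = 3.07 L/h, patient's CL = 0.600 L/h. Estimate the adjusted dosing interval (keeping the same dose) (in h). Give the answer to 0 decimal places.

42 h

To keep the same average steady-state level, dosing rate must scale with clearance.
CL ratio = 0.600 / 3.07 = 0.1954
New interval (same dose) = 8.16 / 0.1954 = 41.76 h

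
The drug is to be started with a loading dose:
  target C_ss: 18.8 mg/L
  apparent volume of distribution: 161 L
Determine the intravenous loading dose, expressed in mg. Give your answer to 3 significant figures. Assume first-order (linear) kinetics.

3030 mg

LD = Css × Vd = 18.8 × 161 = 3027 mg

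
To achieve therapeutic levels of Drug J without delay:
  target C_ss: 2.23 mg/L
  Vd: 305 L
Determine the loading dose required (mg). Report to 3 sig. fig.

LD = Css × Vd = 2.23 × 305 = 680.2 mg

680 mg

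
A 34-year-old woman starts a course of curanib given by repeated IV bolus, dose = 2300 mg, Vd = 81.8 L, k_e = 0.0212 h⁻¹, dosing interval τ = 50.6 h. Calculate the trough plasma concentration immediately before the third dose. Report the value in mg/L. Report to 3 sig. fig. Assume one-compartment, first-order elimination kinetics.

12.9 mg/L

C₀ per dose = Dose / Vd = 2300 / 81.8 = 28.12 mg/L
Fraction remaining after one interval: r = e^(−kτ) = e^(−0.02120 × 50.6) = 0.3421
Before dose 3, 2 doses have been given (aged 1τ, 2τ).
C_trough = C₀ × (r + r²) = 28.12 × (0.3421 + 0.1170) = 12.91 mg/L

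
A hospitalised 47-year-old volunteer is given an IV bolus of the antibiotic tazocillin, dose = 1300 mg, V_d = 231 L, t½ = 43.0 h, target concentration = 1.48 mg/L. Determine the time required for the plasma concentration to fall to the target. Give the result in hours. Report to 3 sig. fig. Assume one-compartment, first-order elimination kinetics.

82.9 h

C₀ = Dose / Vd = 1300 / 231 = 5.628 mg/L
k = ln2 / t½ = 0.693147 / 43.0 = 0.01612 h⁻¹
t = ln(C₀ / C) / k = ln(5.628 / 1.48) / 0.01612
  = ln(3.803) / 0.01612 = 1.336 / 0.01612 = 82.88 h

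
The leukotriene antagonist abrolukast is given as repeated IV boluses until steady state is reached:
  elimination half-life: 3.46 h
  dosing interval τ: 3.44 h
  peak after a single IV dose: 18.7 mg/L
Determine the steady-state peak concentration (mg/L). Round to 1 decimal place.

k = ln2 / t½ = 0.693147 / 3.46 = 0.2003 h⁻¹
e^(−kτ) = e^(−0.2003 × 3.44) = 0.5021
Accumulation ratio R = 1 / (1 − e^(−kτ)) = 1 / (1 − 0.5021) = 2.008
Steady-state peak = C₀ × R = 18.7 × 2.008 = 37.55 mg/L

37.6 mg/L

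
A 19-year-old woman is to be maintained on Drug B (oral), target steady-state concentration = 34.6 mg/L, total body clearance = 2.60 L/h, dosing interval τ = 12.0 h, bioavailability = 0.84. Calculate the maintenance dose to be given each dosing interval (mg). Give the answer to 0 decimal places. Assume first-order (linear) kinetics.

At steady state, F × (Dose/τ) = Css × CL.
Dose = Css × CL × τ / F = 34.6 × 2.600 × 12.0 / 0.84 = 1285 mg

1285 mg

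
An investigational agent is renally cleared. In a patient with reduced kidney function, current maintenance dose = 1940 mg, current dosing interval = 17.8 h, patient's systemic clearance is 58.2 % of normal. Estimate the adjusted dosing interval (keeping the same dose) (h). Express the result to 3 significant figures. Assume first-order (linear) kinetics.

To keep the same average steady-state level, dosing rate must scale with clearance.
CL ratio = 58.2 / 100 = 0.5820
New interval (same dose) = 17.8 / 0.5820 = 30.58 h

30.6 h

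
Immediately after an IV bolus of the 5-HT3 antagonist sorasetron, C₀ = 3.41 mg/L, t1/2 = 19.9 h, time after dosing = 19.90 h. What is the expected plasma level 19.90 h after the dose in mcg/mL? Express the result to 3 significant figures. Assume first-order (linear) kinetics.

1.71 mcg/mL

k = ln2 / t½ = 0.693147 / 19.9 = 0.03483 h⁻¹
t / t½ = 19.90 / 19.9 = 1 half-lives
C = C₀ × (1/2)^1 = 3.410 × 0.5000 = 1.705 mg/L
(1.705 mg/L = 1.705 mcg/mL)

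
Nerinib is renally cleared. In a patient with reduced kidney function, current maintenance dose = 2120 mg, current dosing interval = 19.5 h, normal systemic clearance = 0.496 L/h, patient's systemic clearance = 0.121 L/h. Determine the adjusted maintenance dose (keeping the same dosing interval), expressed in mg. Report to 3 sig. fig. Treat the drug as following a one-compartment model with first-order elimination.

To keep the same average steady-state level, dosing rate must scale with clearance.
CL ratio = 0.121 / 0.496 = 0.2440
New dose (same interval) = 2120 × 0.2440 = 517.3 mg

517 mg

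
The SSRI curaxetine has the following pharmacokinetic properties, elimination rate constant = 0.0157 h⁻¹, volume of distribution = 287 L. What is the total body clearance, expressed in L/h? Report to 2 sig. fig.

CL = k × Vd = 0.0157 × 287 = 4.506 L/h

4.5 L/h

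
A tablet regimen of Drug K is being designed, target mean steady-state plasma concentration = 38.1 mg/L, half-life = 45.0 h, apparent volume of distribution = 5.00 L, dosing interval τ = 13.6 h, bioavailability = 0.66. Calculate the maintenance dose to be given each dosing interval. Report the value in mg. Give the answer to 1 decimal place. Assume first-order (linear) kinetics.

k = ln2 / t½ = 0.693147 / 45.0 = 0.01540 h⁻¹
CL = k × Vd = 0.01540 × 5.00 = 0.07700 L/h
At steady state, F × (Dose/τ) = Css × CL.
Dose = Css × CL × τ / F = 38.1 × 0.07700 × 13.6 / 0.66 = 60.45 mg

60.5 mg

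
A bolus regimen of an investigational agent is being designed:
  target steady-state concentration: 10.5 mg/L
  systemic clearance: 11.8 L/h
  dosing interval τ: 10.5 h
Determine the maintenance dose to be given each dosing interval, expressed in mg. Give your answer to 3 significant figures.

1300 mg

At steady state, Dose/τ = Css × CL.
Dose = Css × CL × τ = 10.5 × 11.80 × 10.5 = 1301 mg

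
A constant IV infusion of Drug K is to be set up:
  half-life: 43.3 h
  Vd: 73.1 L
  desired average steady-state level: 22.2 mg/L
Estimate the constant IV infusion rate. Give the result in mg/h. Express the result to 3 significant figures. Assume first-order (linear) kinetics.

k = ln2 / t½ = 0.693147 / 43.3 = 0.01601 h⁻¹
CL = k × Vd = 0.01601 × 73.1 = 1.170 L/h
At steady state, infusion rate R₀ = Css × CL = 22.2 × 1.170 = 25.97 mg/h

26.0 mg/h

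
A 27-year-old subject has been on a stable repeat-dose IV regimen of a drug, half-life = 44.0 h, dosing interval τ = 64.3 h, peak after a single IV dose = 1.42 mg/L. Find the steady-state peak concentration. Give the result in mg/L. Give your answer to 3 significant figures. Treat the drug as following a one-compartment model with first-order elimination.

k = ln2 / t½ = 0.693147 / 44.0 = 0.01575 h⁻¹
e^(−kτ) = e^(−0.01575 × 64.3) = 0.3632
Accumulation ratio R = 1 / (1 − e^(−kτ)) = 1 / (1 − 0.3632) = 1.570
Steady-state peak = C₀ × R = 1.42 × 1.570 = 2.229 mg/L

2.23 mg/L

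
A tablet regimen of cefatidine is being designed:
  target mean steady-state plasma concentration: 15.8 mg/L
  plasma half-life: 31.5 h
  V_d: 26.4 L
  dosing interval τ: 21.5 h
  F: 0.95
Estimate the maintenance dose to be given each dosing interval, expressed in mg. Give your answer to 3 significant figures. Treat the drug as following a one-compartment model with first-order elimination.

208 mg

k = ln2 / t½ = 0.693147 / 31.5 = 0.02200 h⁻¹
CL = k × Vd = 0.02200 × 26.4 = 0.5808 L/h
At steady state, F × (Dose/τ) = Css × CL.
Dose = Css × CL × τ / F = 15.8 × 0.5808 × 21.5 / 0.95 = 207.7 mg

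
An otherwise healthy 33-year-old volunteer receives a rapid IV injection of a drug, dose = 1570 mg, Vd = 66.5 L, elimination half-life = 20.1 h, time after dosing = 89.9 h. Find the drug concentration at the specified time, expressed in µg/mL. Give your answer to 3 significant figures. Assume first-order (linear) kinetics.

1.06 µg/mL

C₀ = Dose / Vd = 1570 / 66.5 = 23.61 mg/L
k = ln2 / t½ = 0.693147 / 20.1 = 0.03448 h⁻¹
C = C₀ · e^(−k·t) = 23.61 × e^(−0.03448 × 89.9)
  = 23.61 × 0.04506 = 1.064 mg/L
(1.064 mg/L = 1.064 µg/mL)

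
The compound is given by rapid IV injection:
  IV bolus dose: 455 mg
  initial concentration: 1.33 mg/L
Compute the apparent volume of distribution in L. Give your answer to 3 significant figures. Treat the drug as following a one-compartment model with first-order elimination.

342 L

Vd = Dose / C₀ = 455.0 / 1.33 = 342.1 L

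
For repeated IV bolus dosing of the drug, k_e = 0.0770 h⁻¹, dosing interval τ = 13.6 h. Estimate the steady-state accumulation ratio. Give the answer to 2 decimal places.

1.54

e^(−kτ) = e^(−0.07700 × 13.6) = 0.3509
Accumulation ratio R = 1 / (1 − e^(−kτ)) = 1 / (1 − 0.3509) = 1.541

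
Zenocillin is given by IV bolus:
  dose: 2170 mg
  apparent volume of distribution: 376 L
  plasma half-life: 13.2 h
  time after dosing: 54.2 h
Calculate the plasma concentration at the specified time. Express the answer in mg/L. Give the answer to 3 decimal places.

0.335 mg/L

C₀ = Dose / Vd = 2170 / 376 = 5.771 mg/L
k = ln2 / t½ = 0.693147 / 13.2 = 0.05251 h⁻¹
C = C₀ · e^(−k·t) = 5.771 × e^(−0.05251 × 54.2)
  = 5.771 × 0.05807 = 0.3351 mg/L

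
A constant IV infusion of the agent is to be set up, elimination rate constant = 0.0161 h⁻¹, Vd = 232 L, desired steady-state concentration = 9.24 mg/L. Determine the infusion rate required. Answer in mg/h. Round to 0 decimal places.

CL = k × Vd = 0.01610 × 232 = 3.735 L/h
At steady state, infusion rate R₀ = Css × CL = 9.24 × 3.735 = 34.51 mg/h

35 mg/h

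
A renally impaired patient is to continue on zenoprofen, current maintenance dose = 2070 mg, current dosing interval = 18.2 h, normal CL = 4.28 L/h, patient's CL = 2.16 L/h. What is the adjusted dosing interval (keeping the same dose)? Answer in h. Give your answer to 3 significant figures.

36.1 h

To keep the same average steady-state level, dosing rate must scale with clearance.
CL ratio = 2.16 / 4.28 = 0.5047
New interval (same dose) = 18.2 / 0.5047 = 36.06 h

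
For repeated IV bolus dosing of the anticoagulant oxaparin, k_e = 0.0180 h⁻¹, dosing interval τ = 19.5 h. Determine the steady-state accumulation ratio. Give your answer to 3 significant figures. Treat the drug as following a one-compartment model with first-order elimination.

e^(−kτ) = e^(−0.01800 × 19.5) = 0.7040
Accumulation ratio R = 1 / (1 − e^(−kτ)) = 1 / (1 − 0.7040) = 3.378

3.38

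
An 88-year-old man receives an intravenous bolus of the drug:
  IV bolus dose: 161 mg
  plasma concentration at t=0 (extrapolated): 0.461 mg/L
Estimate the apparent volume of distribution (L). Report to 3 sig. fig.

Vd = Dose / C₀ = 161.0 / 0.461 = 349.2 L

349 L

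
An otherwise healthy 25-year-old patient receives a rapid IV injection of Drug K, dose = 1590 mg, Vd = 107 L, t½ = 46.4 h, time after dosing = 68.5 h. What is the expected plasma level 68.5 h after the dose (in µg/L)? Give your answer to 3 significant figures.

5340 µg/L

C₀ = Dose / Vd = 1590 / 107 = 14.86 mg/L
k = ln2 / t½ = 0.693147 / 46.4 = 0.01494 h⁻¹
C = C₀ · e^(−k·t) = 14.86 × e^(−0.01494 × 68.5)
  = 14.86 × 0.3594 = 5.341 mg/L
Convert: 5.341 mg/L × 1000 = 5341 µg/L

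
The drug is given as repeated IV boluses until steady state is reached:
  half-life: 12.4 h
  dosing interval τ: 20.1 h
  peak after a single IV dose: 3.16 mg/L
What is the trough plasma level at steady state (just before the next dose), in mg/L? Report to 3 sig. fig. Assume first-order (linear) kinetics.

k = ln2 / t½ = 0.693147 / 12.4 = 0.05590 h⁻¹
e^(−kτ) = e^(−0.05590 × 20.1) = 0.3251
Accumulation ratio R = 1 / (1 − e^(−kτ)) = 1 / (1 − 0.3251) = 1.482
Steady-state trough = C₀ × R × e^(−kτ) = 3.16 × 1.482 × 0.3251 = 1.522 mg/L

1.52 mg/L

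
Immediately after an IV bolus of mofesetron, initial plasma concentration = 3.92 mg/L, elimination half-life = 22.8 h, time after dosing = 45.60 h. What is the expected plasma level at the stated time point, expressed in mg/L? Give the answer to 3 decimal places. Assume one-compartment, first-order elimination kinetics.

k = ln2 / t½ = 0.693147 / 22.8 = 0.03040 h⁻¹
t / t½ = 45.60 / 22.8 = 2 half-lives
C = C₀ × (1/2)^2 = 3.920 × 0.2500 = 0.9800 mg/L

0.980 mg/L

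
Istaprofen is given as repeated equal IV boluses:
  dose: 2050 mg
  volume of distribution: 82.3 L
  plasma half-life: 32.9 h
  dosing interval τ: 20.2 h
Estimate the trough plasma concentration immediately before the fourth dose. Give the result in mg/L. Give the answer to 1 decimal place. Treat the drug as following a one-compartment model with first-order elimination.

C₀ per dose = Dose / Vd = 2050 / 82.3 = 24.91 mg/L
k = ln2 / t½ = 0.693147 / 32.9 = 0.02107 h⁻¹
Fraction remaining after one interval: r = e^(−kτ) = e^(−0.02107 × 20.2) = 0.6534
Before dose 4, 3 doses have been given (aged 1τ, 2τ, 3τ).
C_trough = C₀ × (r + r² + … + r^3) = C₀ × r(1−r^3)/(1−r)
        = 24.91 × 0.6534 × (1 − 0.2790) / (1 − 0.6534) = 33.86 mg/L

33.9 mg/L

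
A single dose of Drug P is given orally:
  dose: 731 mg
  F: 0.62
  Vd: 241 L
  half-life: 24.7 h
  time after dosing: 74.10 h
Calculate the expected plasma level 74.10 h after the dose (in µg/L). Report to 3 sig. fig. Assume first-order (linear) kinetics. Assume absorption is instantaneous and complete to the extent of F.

235 µg/L

Amount reaching circulation = F × Dose = 0.62 × 731.0 = 453.2 mg
C₀ = F·Dose / Vd = 453.2 / 241 = 1.880 mg/L
k = ln2 / t½ = 0.693147 / 24.7 = 0.02806 h⁻¹
t / t½ = 74.10 / 24.7 = 3 half-lives
C = C₀ × (1/2)^3 = 1.880 × 0.1250 = 0.2350 mg/L
Convert: 0.2350 mg/L × 1000 = 235.0 µg/L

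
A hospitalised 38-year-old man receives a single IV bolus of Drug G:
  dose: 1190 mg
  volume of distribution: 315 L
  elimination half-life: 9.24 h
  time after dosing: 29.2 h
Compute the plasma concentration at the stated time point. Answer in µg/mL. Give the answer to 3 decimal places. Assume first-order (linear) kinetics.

C₀ = Dose / Vd = 1190 / 315 = 3.778 mg/L
k = ln2 / t½ = 0.693147 / 9.24 = 0.07502 h⁻¹
C = C₀ · e^(−k·t) = 3.778 × e^(−0.07502 × 29.2)
  = 3.778 × 0.1119 = 0.4228 mg/L
(0.4228 mg/L = 0.4228 µg/mL)

0.423 µg/mL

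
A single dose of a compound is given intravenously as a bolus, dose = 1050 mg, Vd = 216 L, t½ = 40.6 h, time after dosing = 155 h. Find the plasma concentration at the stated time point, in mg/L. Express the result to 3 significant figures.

0.345 mg/L

C₀ = Dose / Vd = 1050 / 216 = 4.861 mg/L
k = ln2 / t½ = 0.693147 / 40.6 = 0.01707 h⁻¹
C = C₀ · e^(−k·t) = 4.861 × e^(−0.01707 × 155)
  = 4.861 × 0.07095 = 0.3449 mg/L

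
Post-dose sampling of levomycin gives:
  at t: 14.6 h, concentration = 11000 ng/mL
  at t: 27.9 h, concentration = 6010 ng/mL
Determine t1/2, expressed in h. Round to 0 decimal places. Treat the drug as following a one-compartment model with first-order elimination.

15 h

k = ln(C₁/C₂) / (t₂ − t₁) = ln(11000/6010) / (27.9 − 14.6)
  = 0.6045 / 13.30 = 0.04545 h⁻¹
t½ = ln2 / k = 0.693147 / 0.04545 = 15.25 h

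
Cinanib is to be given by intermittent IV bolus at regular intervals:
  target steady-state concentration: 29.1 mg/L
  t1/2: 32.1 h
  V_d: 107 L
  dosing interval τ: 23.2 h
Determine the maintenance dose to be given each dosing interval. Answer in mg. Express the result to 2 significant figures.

k = ln2 / t½ = 0.693147 / 32.1 = 0.02159 h⁻¹
CL = k × Vd = 0.02159 × 107 = 2.310 L/h
At steady state, Dose/τ = Css × CL.
Dose = Css × CL × τ = 29.1 × 2.310 × 23.2 = 1560 mg

1600 mg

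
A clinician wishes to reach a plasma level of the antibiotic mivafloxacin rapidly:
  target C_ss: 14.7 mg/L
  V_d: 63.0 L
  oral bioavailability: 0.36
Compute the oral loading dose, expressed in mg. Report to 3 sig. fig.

LD = Css × Vd / F = 14.7 × 63.0 / 0.36 = 2573 mg

2570 mg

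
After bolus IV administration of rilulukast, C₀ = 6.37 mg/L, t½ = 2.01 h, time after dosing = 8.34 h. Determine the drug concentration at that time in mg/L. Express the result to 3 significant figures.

0.359 mg/L

k = ln2 / t½ = 0.693147 / 2.01 = 0.3448 h⁻¹
C = C₀ · e^(−k·t) = 6.370 × e^(−0.3448 × 8.34)
  = 6.370 × 0.05638 = 0.3591 mg/L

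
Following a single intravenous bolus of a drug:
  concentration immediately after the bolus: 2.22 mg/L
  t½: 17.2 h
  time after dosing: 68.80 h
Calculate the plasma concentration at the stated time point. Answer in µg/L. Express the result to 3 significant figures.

139 µg/L

k = ln2 / t½ = 0.693147 / 17.2 = 0.04030 h⁻¹
t / t½ = 68.80 / 17.2 = 4 half-lives
C = C₀ × (1/2)^4 = 2.220 × 0.06250 = 0.1388 mg/L
Convert: 0.1388 mg/L × 1000 = 138.8 µg/L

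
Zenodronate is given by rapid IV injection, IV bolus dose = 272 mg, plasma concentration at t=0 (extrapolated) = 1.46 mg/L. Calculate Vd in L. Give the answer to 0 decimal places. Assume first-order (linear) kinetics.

186 L

Vd = Dose / C₀ = 272.0 / 1.46 = 186.3 L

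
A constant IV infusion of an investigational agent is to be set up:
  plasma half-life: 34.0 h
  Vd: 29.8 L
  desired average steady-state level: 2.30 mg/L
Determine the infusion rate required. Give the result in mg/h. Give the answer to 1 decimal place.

1.4 mg/h

k = ln2 / t½ = 0.693147 / 34.0 = 0.02039 h⁻¹
CL = k × Vd = 0.02039 × 29.8 = 0.6076 L/h
At steady state, infusion rate R₀ = Css × CL = 2.30 × 0.6076 = 1.397 mg/h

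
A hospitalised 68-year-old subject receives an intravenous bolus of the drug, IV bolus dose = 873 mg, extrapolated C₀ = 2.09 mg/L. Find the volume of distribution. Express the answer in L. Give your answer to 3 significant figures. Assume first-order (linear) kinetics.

418 L

Vd = Dose / C₀ = 873.0 / 2.09 = 417.7 L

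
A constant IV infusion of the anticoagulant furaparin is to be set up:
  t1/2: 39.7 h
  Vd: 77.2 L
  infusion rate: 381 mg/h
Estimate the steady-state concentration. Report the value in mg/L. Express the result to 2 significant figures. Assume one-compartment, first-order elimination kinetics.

280 mg/L

k = ln2 / t½ = 0.693147 / 39.7 = 0.01746 h⁻¹
CL = k × Vd = 0.01746 × 77.2 = 1.348 L/h
At steady state Css = R₀ / CL = 381 / 1.348 = 282.6 mg/L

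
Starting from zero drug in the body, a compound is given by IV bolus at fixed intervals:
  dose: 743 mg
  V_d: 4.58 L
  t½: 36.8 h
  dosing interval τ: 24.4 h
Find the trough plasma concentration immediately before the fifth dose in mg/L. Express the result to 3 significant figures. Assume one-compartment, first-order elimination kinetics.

C₀ per dose = Dose / Vd = 743 / 4.58 = 162.2 mg/L
k = ln2 / t½ = 0.693147 / 36.8 = 0.01884 h⁻¹
Fraction remaining after one interval: r = e^(−kτ) = e^(−0.01884 × 24.4) = 0.6315
Before dose 5, 4 doses have been given (aged 1τ, 2τ, 3τ, 4τ).
C_trough = C₀ × (r + r² + … + r^4) = C₀ × r(1−r^4)/(1−r)
        = 162.2 × 0.6315 × (1 − 0.1590) / (1 − 0.6315) = 233.8 mg/L

234 mg/L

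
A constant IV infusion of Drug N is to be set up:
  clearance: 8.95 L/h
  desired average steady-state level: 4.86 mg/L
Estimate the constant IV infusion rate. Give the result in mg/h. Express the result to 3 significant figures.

At steady state, infusion rate R₀ = Css × CL = 4.86 × 8.950 = 43.50 mg/h

43.5 mg/h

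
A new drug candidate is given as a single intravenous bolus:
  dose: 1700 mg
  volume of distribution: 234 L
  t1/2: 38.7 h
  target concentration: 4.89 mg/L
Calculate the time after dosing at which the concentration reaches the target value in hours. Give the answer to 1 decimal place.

C₀ = Dose / Vd = 1700 / 234 = 7.265 mg/L
k = ln2 / t½ = 0.693147 / 38.7 = 0.01791 h⁻¹
t = ln(C₀ / C) / k = ln(7.265 / 4.89) / 0.01791
  = ln(1.486) / 0.01791 = 0.3961 / 0.01791 = 22.12 h

22.1 h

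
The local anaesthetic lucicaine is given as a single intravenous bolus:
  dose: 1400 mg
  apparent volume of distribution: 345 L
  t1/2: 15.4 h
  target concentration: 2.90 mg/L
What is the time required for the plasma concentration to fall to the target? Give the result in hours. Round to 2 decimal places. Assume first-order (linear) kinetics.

C₀ = Dose / Vd = 1400 / 345 = 4.058 mg/L
k = ln2 / t½ = 0.693147 / 15.4 = 0.04501 h⁻¹
t = ln(C₀ / C) / k = ln(4.058 / 2.90) / 0.04501
  = ln(1.399) / 0.04501 = 0.3358 / 0.04501 = 7.461 h

7.46 h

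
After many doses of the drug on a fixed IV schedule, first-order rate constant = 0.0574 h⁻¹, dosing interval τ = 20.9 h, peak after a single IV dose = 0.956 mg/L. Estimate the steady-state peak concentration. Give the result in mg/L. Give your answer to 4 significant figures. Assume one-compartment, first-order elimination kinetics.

1.368 mg/L

e^(−kτ) = e^(−0.05740 × 20.9) = 0.3013
Accumulation ratio R = 1 / (1 − e^(−kτ)) = 1 / (1 − 0.3013) = 1.431
Steady-state peak = C₀ × R = 0.956 × 1.431 = 1.368 mg/L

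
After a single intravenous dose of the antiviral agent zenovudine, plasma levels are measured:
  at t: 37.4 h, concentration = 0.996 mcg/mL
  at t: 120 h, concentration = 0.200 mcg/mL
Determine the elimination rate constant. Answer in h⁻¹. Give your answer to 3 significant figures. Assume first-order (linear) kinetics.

0.0194 h⁻¹

k = ln(C₁/C₂) / (t₂ − t₁) = ln(0.996/0.200) / (120 − 37.4)
  = 1.605 / 82.60 = 0.01943 h⁻¹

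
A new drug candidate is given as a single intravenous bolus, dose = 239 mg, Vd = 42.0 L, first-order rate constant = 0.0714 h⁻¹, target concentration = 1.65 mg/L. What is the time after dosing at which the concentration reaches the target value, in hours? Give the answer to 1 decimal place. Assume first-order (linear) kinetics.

17.3 h

C₀ = Dose / Vd = 239.0 / 42.0 = 5.690 mg/L
t = ln(C₀ / C) / k = ln(5.690 / 1.65) / 0.07140
  = ln(3.448) / 0.07140 = 1.238 / 0.07140 = 17.34 h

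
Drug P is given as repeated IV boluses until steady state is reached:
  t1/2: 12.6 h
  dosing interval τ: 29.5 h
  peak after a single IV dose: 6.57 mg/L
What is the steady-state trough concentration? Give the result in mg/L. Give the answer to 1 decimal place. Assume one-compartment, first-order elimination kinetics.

k = ln2 / t½ = 0.693147 / 12.6 = 0.05501 h⁻¹
e^(−kτ) = e^(−0.05501 × 29.5) = 0.1973
Accumulation ratio R = 1 / (1 − e^(−kτ)) = 1 / (1 − 0.1973) = 1.246
Steady-state trough = C₀ × R × e^(−kτ) = 6.57 × 1.246 × 0.1973 = 1.615 mg/L

1.6 mg/L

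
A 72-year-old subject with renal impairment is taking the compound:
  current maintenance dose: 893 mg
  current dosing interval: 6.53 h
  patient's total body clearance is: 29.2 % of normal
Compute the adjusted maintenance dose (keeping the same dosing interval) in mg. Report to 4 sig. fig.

To keep the same average steady-state level, dosing rate must scale with clearance.
CL ratio = 29.2 / 100 = 0.2920
New dose (same interval) = 893 × 0.2920 = 260.8 mg

260.8 mg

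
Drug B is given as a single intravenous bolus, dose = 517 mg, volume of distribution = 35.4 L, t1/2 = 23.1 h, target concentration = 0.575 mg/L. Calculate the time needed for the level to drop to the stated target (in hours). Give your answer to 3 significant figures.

108 h

C₀ = Dose / Vd = 517.0 / 35.4 = 14.60 mg/L
k = ln2 / t½ = 0.693147 / 23.1 = 0.03001 h⁻¹
t = ln(C₀ / C) / k = ln(14.60 / 0.575) / 0.03001
  = ln(25.39) / 0.03001 = 3.234 / 0.03001 = 107.8 h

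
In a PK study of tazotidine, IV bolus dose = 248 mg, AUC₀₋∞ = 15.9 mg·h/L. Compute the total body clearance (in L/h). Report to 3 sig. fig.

CL = Dose / AUC = 248 / 15.9 = 15.60 L/h

15.6 L/h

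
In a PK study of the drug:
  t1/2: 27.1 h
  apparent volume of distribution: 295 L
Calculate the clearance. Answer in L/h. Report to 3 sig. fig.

7.55 L/h

k = ln2 / t½ = 0.693147 / 27.1 = 0.02558 h⁻¹
CL = k × Vd = 0.02558 × 295 = 7.546 L/h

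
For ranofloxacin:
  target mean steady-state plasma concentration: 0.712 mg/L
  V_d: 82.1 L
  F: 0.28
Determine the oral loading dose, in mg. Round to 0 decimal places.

209 mg

LD = Css × Vd / F = 0.712 × 82.1 / 0.28 = 208.8 mg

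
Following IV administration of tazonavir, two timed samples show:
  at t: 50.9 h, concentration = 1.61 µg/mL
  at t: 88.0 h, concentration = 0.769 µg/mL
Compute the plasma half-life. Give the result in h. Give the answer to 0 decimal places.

k = ln(C₁/C₂) / (t₂ − t₁) = ln(1.61/0.769) / (88.0 − 50.9)
  = 0.7389 / 37.10 = 0.01992 h⁻¹
t½ = ln2 / k = 0.693147 / 0.01992 = 34.80 h

35 h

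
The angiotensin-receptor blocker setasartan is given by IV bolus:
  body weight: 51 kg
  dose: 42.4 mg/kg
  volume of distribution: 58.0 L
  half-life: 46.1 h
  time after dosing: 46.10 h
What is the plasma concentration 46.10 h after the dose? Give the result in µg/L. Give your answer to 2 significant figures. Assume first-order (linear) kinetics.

Total dose = 42.4 × 51 = 2162 mg
C₀ = Dose / Vd = 2162 / 58.0 = 37.28 mg/L
k = ln2 / t½ = 0.693147 / 46.1 = 0.01504 h⁻¹
t / t½ = 46.10 / 46.1 = 1 half-lives
C = C₀ × (1/2)^1 = 37.28 × 0.5000 = 18.64 mg/L
Convert: 18.64 mg/L × 1000 = 18640 µg/L

19000 µg/L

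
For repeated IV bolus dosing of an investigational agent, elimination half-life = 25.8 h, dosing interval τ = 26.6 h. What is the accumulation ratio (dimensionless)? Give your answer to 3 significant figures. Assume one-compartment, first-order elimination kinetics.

1.96

k = ln2 / t½ = 0.693147 / 25.8 = 0.02687 h⁻¹
e^(−kτ) = e^(−0.02687 × 26.6) = 0.4893
Accumulation ratio R = 1 / (1 − e^(−kτ)) = 1 / (1 − 0.4893) = 1.958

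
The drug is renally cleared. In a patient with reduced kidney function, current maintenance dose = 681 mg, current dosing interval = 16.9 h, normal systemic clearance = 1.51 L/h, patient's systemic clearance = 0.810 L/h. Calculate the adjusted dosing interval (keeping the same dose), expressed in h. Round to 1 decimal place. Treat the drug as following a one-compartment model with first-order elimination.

31.5 h

To keep the same average steady-state level, dosing rate must scale with clearance.
CL ratio = 0.810 / 1.51 = 0.5364
New interval (same dose) = 16.9 / 0.5364 = 31.51 h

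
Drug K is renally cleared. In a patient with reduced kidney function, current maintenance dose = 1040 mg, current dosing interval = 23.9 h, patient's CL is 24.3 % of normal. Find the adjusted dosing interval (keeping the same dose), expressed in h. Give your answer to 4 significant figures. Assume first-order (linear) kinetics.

98.35 h

To keep the same average steady-state level, dosing rate must scale with clearance.
CL ratio = 24.3 / 100 = 0.2430
New interval (same dose) = 23.9 / 0.2430 = 98.35 h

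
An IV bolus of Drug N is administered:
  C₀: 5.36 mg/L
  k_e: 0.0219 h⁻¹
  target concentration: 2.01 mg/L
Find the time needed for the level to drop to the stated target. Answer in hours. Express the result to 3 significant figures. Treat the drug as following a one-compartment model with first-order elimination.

44.8 h

t = ln(C₀ / C) / k = ln(5.360 / 2.01) / 0.02190
  = ln(2.667) / 0.02190 = 0.9810 / 0.02190 = 44.79 h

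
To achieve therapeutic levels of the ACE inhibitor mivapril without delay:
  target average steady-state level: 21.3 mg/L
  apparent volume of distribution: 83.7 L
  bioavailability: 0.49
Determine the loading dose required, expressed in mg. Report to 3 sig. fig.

LD = Css × Vd / F = 21.3 × 83.7 / 0.49 = 3638 mg

3640 mg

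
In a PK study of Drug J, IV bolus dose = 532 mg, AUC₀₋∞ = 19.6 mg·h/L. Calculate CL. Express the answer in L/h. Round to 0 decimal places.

CL = Dose / AUC = 532 / 19.6 = 27.14 L/h

27 L/h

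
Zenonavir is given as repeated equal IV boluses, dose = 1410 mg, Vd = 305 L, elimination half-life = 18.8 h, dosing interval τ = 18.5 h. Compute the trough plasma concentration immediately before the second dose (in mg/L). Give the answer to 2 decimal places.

2.34 mg/L

C₀ per dose = Dose / Vd = 1410 / 305 = 4.623 mg/L
k = ln2 / t½ = 0.693147 / 18.8 = 0.03687 h⁻¹
Fraction remaining after one interval: r = e^(−kτ) = e^(−0.03687 × 18.5) = 0.5056
Before dose 2, 1 dose has been given (aged 1τ).
C_trough = C₀ × r = 4.623 × 0.5056 = 2.337 mg/L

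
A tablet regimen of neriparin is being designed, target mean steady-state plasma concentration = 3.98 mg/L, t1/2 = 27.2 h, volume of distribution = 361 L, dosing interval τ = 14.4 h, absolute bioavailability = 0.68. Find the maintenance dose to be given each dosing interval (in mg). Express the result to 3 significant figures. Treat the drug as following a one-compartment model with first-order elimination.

k = ln2 / t½ = 0.693147 / 27.2 = 0.02548 h⁻¹
CL = k × Vd = 0.02548 × 361 = 9.198 L/h
At steady state, F × (Dose/τ) = Css × CL.
Dose = Css × CL × τ / F = 3.98 × 9.198 × 14.4 / 0.68 = 775.2 mg

775 mg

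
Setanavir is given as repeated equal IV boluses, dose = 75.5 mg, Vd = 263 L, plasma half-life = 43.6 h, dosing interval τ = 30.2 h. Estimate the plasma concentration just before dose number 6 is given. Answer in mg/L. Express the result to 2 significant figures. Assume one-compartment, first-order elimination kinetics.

0.42 mg/L

C₀ per dose = Dose / Vd = 75.5 / 263 = 0.2871 mg/L
k = ln2 / t½ = 0.693147 / 43.6 = 0.01590 h⁻¹
Fraction remaining after one interval: r = e^(−kτ) = e^(−0.01590 × 30.2) = 0.6187
Before dose 6, 5 doses have been given (aged 1τ, 2τ, 3τ, 4τ, 5τ).
C_trough = C₀ × (r + r² + … + r^5) = C₀ × r(1−r^5)/(1−r)
        = 0.2871 × 0.6187 × (1 − 0.09066) / (1 − 0.6187) = 0.4236 mg/L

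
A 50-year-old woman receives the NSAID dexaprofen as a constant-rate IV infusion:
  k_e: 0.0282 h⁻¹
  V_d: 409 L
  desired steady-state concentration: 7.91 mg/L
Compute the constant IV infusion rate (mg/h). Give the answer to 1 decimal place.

91.2 mg/h

CL = k × Vd = 0.02820 × 409 = 11.53 L/h
At steady state, infusion rate R₀ = Css × CL = 7.91 × 11.53 = 91.20 mg/h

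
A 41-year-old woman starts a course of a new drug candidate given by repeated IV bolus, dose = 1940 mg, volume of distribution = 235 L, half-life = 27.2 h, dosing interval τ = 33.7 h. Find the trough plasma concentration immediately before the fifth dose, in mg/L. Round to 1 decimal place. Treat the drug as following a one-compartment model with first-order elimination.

C₀ per dose = Dose / Vd = 1940 / 235 = 8.255 mg/L
k = ln2 / t½ = 0.693147 / 27.2 = 0.02548 h⁻¹
Fraction remaining after one interval: r = e^(−kτ) = e^(−0.02548 × 33.7) = 0.4237
Before dose 5, 4 doses have been given (aged 1τ, 2τ, 3τ, 4τ).
C_trough = C₀ × (r + r² + … + r^4) = C₀ × r(1−r^4)/(1−r)
        = 8.255 × 0.4237 × (1 − 0.03223) / (1 − 0.4237) = 5.874 mg/L

5.9 mg/L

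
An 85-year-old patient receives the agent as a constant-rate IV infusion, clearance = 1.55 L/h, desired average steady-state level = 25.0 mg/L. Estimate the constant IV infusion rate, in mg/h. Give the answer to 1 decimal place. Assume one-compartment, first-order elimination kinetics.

38.8 mg/h

At steady state, infusion rate R₀ = Css × CL = 25.0 × 1.550 = 38.75 mg/h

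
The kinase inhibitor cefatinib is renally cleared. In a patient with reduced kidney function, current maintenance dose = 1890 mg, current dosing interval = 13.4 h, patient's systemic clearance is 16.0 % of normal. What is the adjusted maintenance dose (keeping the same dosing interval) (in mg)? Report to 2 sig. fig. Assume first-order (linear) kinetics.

To keep the same average steady-state level, dosing rate must scale with clearance.
CL ratio = 16.0 / 100 = 0.1600
New dose (same interval) = 1890 × 0.1600 = 302.4 mg

300 mg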